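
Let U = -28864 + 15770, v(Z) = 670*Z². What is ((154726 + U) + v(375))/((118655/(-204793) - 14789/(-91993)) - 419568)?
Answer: -888852267492607759/3952234320813885 ≈ -224.90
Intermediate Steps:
U = -13094
((154726 + U) + v(375))/((118655/(-204793) - 14789/(-91993)) - 419568) = ((154726 - 13094) + 670*375²)/((118655/(-204793) - 14789/(-91993)) - 419568) = (141632 + 670*140625)/((118655*(-1/204793) - 14789*(-1/91993)) - 419568) = (141632 + 94218750)/((-118655/204793 + 14789/91993) - 419568) = 94360382/(-7886745738/18839522449 - 419568) = 94360382/(-7904468641627770/18839522449) = 94360382*(-18839522449/7904468641627770) = -888852267492607759/3952234320813885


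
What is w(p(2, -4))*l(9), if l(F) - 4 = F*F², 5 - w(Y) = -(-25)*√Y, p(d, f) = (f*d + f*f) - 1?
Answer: 3665 - 18325*√7 ≈ -44818.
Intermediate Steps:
p(d, f) = -1 + f² + d*f (p(d, f) = (d*f + f²) - 1 = (f² + d*f) - 1 = -1 + f² + d*f)
w(Y) = 5 - 25*√Y (w(Y) = 5 - (-5)*(-5*√Y) = 5 - 25*√Y)
l(F) = 4 + F³ (l(F) = 4 + F*F² = 4 + F³)
w(p(2, -4))*l(9) = (5 - 25*√(-1 + (-4)² + 2*(-4)))*(4 + 9³) = (5 - 25*√(-1 + 16 - 8))*(4 + 729) = (5 - 25*√7)*733 = 3665 - 18325*√7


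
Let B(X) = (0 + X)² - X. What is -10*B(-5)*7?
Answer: -2100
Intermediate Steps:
B(X) = X² - X
-10*B(-5)*7 = -(-50)*(-1 - 5)*7 = -(-50)*(-6)*7 = -10*30*7 = -300*7 = -2100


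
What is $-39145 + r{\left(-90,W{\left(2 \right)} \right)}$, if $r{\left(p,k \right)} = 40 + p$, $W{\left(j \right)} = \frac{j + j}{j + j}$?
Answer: $-39195$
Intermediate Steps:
$W{\left(j \right)} = 1$ ($W{\left(j \right)} = \frac{2 j}{2 j} = 2 j \frac{1}{2 j} = 1$)
$-39145 + r{\left(-90,W{\left(2 \right)} \right)} = -39145 + \left(40 - 90\right) = -39145 - 50 = -39195$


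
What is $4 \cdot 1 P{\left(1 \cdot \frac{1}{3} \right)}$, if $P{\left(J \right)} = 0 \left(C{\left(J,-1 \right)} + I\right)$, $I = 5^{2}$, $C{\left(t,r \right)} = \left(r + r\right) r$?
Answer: $0$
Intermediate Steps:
$C{\left(t,r \right)} = 2 r^{2}$ ($C{\left(t,r \right)} = 2 r r = 2 r^{2}$)
$I = 25$
$P{\left(J \right)} = 0$ ($P{\left(J \right)} = 0 \left(2 \left(-1\right)^{2} + 25\right) = 0 \left(2 \cdot 1 + 25\right) = 0 \left(2 + 25\right) = 0 \cdot 27 = 0$)
$4 \cdot 1 P{\left(1 \cdot \frac{1}{3} \right)} = 4 \cdot 1 \cdot 0 = 4 \cdot 0 = 0$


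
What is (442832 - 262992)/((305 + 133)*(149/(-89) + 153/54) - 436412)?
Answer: -16005760/38795481 ≈ -0.41257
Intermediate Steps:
(442832 - 262992)/((305 + 133)*(149/(-89) + 153/54) - 436412) = 179840/(438*(149*(-1/89) + 153*(1/54)) - 436412) = 179840/(438*(-149/89 + 17/6) - 436412) = 179840/(438*(619/534) - 436412) = 179840/(45187/89 - 436412) = 179840/(-38795481/89) = 179840*(-89/38795481) = -16005760/38795481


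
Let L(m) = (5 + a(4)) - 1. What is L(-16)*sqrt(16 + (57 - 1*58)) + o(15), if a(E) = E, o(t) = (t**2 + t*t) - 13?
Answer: 437 + 8*sqrt(15) ≈ 467.98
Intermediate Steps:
o(t) = -13 + 2*t**2 (o(t) = (t**2 + t**2) - 13 = 2*t**2 - 13 = -13 + 2*t**2)
L(m) = 8 (L(m) = (5 + 4) - 1 = 9 - 1 = 8)
L(-16)*sqrt(16 + (57 - 1*58)) + o(15) = 8*sqrt(16 + (57 - 1*58)) + (-13 + 2*15**2) = 8*sqrt(16 + (57 - 58)) + (-13 + 2*225) = 8*sqrt(16 - 1) + (-13 + 450) = 8*sqrt(15) + 437 = 437 + 8*sqrt(15)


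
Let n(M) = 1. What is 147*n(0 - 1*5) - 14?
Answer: 133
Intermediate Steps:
147*n(0 - 1*5) - 14 = 147*1 - 14 = 147 - 14 = 133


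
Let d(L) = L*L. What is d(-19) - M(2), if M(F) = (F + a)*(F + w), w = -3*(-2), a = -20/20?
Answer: 353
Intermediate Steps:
d(L) = L²
a = -1 (a = -20*1/20 = -1)
w = 6
M(F) = (-1 + F)*(6 + F) (M(F) = (F - 1)*(F + 6) = (-1 + F)*(6 + F))
d(-19) - M(2) = (-19)² - (-6 + 2² + 5*2) = 361 - (-6 + 4 + 10) = 361 - 1*8 = 361 - 8 = 353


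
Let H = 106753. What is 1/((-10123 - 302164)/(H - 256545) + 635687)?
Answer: 149792/95221139391 ≈ 1.5731e-6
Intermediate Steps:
1/((-10123 - 302164)/(H - 256545) + 635687) = 1/((-10123 - 302164)/(106753 - 256545) + 635687) = 1/(-312287/(-149792) + 635687) = 1/(-312287*(-1/149792) + 635687) = 1/(312287/149792 + 635687) = 1/(95221139391/149792) = 149792/95221139391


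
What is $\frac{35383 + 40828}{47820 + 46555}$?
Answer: $\frac{76211}{94375} \approx 0.80753$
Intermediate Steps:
$\frac{35383 + 40828}{47820 + 46555} = \frac{76211}{94375}$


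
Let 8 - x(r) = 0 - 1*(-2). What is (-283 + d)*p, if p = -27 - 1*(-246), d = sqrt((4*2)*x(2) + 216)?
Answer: -61977 + 438*sqrt(66) ≈ -58419.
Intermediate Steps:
x(r) = 6 (x(r) = 8 - (0 - 1*(-2)) = 8 - (0 + 2) = 8 - 1*2 = 8 - 2 = 6)
d = 2*sqrt(66) (d = sqrt((4*2)*6 + 216) = sqrt(8*6 + 216) = sqrt(48 + 216) = sqrt(264) = 2*sqrt(66) ≈ 16.248)
p = 219 (p = -27 + 246 = 219)
(-283 + d)*p = (-283 + 2*sqrt(66))*219 = -61977 + 438*sqrt(66)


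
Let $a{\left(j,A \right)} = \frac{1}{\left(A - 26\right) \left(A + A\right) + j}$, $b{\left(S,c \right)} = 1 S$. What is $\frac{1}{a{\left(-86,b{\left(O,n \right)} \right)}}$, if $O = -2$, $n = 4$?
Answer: $26$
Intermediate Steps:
$b{\left(S,c \right)} = S$
$a{\left(j,A \right)} = \frac{1}{j + 2 A \left(-26 + A\right)}$ ($a{\left(j,A \right)} = \frac{1}{\left(-26 + A\right) 2 A + j} = \frac{1}{2 A \left(-26 + A\right) + j} = \frac{1}{j + 2 A \left(-26 + A\right)}$)
$\frac{1}{a{\left(-86,b{\left(O,n \right)} \right)}} = \frac{1}{\frac{1}{-86 - -104 + 2 \left(-2\right)^{2}}} = \frac{1}{\frac{1}{-86 + 104 + 2 \cdot 4}} = \frac{1}{\frac{1}{-86 + 104 + 8}} = \frac{1}{\frac{1}{26}} = 26$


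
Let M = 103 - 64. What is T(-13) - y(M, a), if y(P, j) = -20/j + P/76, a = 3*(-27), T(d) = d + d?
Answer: -164735/6156 ≈ -26.760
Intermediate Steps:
M = 39
T(d) = 2*d
a = -81
y(P, j) = -20/j + P/76 (y(P, j) = -20/j + P*(1/76) = -20/j + P/76)
T(-13) - y(M, a) = 2*(-13) - (-20/(-81) + (1/76)*39) = -26 - (-20*(-1/81) + 39/76) = -26 - (20/81 + 39/76) = -26 - 1*4679/6156 = -26 - 4679/6156 = -164735/6156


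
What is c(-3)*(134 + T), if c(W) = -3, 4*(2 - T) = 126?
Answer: -627/2 ≈ -313.50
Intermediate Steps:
T = -59/2 (T = 2 - ¼*126 = 2 - 63/2 = -59/2 ≈ -29.500)
c(-3)*(134 + T) = -3*(134 - 59/2) = -3*209/2 = -627/2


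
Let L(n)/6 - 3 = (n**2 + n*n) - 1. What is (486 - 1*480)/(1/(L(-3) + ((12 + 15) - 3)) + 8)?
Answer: 864/1153 ≈ 0.74935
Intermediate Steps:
L(n) = 12 + 12*n**2 (L(n) = 18 + 6*((n**2 + n*n) - 1) = 18 + 6*((n**2 + n**2) - 1) = 18 + 6*(2*n**2 - 1) = 18 + 6*(-1 + 2*n**2) = 18 + (-6 + 12*n**2) = 12 + 12*n**2)
(486 - 1*480)/(1/(L(-3) + ((12 + 15) - 3)) + 8) = (486 - 1*480)/(1/((12 + 12*(-3)**2) + ((12 + 15) - 3)) + 8) = (486 - 480)/(1/((12 + 12*9) + (27 - 3)) + 8) = 6/(1/((12 + 108) + 24) + 8) = 6/(1/(120 + 24) + 8) = 6/(1/144 + 8) = 6/(1153/144) = (144/1153)*6 = 864/1153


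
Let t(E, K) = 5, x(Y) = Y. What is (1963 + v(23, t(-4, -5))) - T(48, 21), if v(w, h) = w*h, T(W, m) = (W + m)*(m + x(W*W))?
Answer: -158347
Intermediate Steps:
T(W, m) = (W + m)*(m + W²) (T(W, m) = (W + m)*(m + W*W) = (W + m)*(m + W²))
v(w, h) = h*w
(1963 + v(23, t(-4, -5))) - T(48, 21) = (1963 + 5*23) - (48³ + 21² + 48*21 + 21*48²) = (1963 + 115) - (110592 + 441 + 1008 + 21*2304) = 2078 - (110592 + 441 + 1008 + 48384) = 2078 - 1*160425 = 2078 - 160425 = -158347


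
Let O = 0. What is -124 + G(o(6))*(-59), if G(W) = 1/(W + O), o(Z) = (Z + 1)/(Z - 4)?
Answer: -986/7 ≈ -140.86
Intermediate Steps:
o(Z) = (1 + Z)/(-4 + Z)
G(W) = 1/W (G(W) = 1/(W + 0) = 1/W)
-124 + G(o(6))*(-59) = -124 - 59/((1 + 6)/(-4 + 6)) = -124 - 59/(7/2) = -124 + (2/7)*(-59) = -124 - 118/7 = -986/7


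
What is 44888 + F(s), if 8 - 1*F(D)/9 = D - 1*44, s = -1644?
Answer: 60152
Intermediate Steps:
F(D) = 468 - 9*D (F(D) = 72 - 9*(D - 1*44) = 72 - 9*(D - 44) = 72 - 9*(-44 + D) = 72 + (396 - 9*D) = 468 - 9*D)
44888 + F(s) = 44888 + (468 - 9*(-1644)) = 44888 + (468 + 14796) = 44888 + 15264 = 60152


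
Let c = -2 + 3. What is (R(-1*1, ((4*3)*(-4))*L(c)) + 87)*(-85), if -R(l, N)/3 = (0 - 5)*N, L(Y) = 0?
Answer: -7395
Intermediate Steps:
c = 1
R(l, N) = 15*N (R(l, N) = -3*(0 - 5)*N = -(-15)*N = 15*N)
(R(-1*1, ((4*3)*(-4))*L(c)) + 87)*(-85) = (15*(((4*3)*(-4))*0) + 87)*(-85) = (15*((12*(-4))*0) + 87)*(-85) = (15*(-48*0) + 87)*(-85) = (15*0 + 87)*(-85) = (0 + 87)*(-85) = 87*(-85) = -7395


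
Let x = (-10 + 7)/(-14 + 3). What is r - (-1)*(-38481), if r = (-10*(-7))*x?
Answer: -423081/11 ≈ -38462.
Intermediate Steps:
x = 3/11 (x = -3/(-11) = -3*(-1/11) = 3/11 ≈ 0.27273)
r = 210/11 (r = -10*(-7)*(3/11) = 70*(3/11) = 210/11 ≈ 19.091)
r - (-1)*(-38481) = 210/11 - (-1)*(-38481) = 210/11 - 1*38481 = 210/11 - 38481 = -423081/11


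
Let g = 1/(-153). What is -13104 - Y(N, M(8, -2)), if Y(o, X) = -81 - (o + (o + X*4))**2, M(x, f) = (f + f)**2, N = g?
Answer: -209011307/23409 ≈ -8928.7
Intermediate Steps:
g = -1/153 ≈ -0.0065359
N = -1/153 ≈ -0.0065359
M(x, f) = 4*f**2 (M(x, f) = (2*f)**2 = 4*f**2)
Y(o, X) = -81 - (2*o + 4*X)**2 (Y(o, X) = -81 - (o + (o + 4*X))**2 = -81 - (2*o + 4*X)**2)
-13104 - Y(N, M(8, -2)) = -13104 - (-81 - 4*(-1/153 + 2*(4*(-2)**2))**2) = -13104 - (-81 - 4*(-1/153 + 2*(4*4))**2) = -13104 - (-81 - 4*(-1/153 + 2*16)**2) = -13104 - (-81 - 4*(-1/153 + 32)**2) = -13104 - (-81 - 4*(4895/153)**2) = -13104 - (-81 - 4*23961025/23409) = -13104 - (-81 - 95844100/23409) = -13104 - 1*(-97740229/23409) = -13104 + 97740229/23409 = -209011307/23409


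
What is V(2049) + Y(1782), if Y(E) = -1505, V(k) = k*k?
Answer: 4196896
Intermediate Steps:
V(k) = k²
V(2049) + Y(1782) = 2049² - 1505 = 4198401 - 1505 = 4196896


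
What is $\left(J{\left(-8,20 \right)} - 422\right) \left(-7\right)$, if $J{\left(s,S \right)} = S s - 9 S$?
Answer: $5334$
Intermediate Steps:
$J{\left(s,S \right)} = - 9 S + S s$
$\left(J{\left(-8,20 \right)} - 422\right) \left(-7\right) = \left(20 \left(-9 - 8\right) - 422\right) \left(-7\right) = \left(20 \left(-17\right) - 422\right) \left(-7\right) = \left(-340 - 422\right) \left(-7\right) = \left(-762\right) \left(-7\right) = 5334$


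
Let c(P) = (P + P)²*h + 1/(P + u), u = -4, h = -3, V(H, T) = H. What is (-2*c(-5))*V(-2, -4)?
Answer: -10804/9 ≈ -1200.4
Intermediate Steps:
c(P) = 1/(-4 + P) - 12*P² (c(P) = (P + P)²*(-3) + 1/(P - 4) = (2*P)²*(-3) + 1/(-4 + P) = (4*P²)*(-3) + 1/(-4 + P) = -12*P² + 1/(-4 + P) = 1/(-4 + P) - 12*P²)
(-2*c(-5))*V(-2, -4) = -2*(1 - 12*(-5)³ + 48*(-5)²)/(-4 - 5)*(-2) = -2*(1 - 12*(-125) + 48*25)/(-9)*(-2) = -(-2)*(1 + 1500 + 1200)/9*(-2) = -(-2)*2701/9*(-2) = -2*(-2701/9)*(-2) = (5402/9)*(-2) = -10804/9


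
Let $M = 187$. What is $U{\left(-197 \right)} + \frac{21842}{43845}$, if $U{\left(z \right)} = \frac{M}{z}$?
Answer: $- \frac{3896141}{8637465} \approx -0.45107$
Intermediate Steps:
$U{\left(z \right)} = \frac{187}{z}$
$U{\left(-197 \right)} + \frac{21842}{43845} = \frac{187}{-197} + \frac{21842}{43845} = 187 \left(- \frac{1}{197}\right) + 21842 \cdot \frac{1}{43845} = - \frac{187}{197} + \frac{21842}{43845} = - \frac{3896141}{8637465}$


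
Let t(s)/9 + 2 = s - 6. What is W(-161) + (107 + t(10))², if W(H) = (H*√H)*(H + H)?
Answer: 15625 + 51842*I*√161 ≈ 15625.0 + 6.578e+5*I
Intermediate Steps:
t(s) = -72 + 9*s (t(s) = -18 + 9*(s - 6) = -18 + 9*(-6 + s) = -18 + (-54 + 9*s) = -72 + 9*s)
W(H) = 2*H^(5/2) (W(H) = H^(3/2)*(2*H) = 2*H^(5/2))
W(-161) + (107 + t(10))² = 2*(-161)^(5/2) + (107 + (-72 + 9*10))² = 2*(25921*I*√161) + (107 + (-72 + 90))² = 51842*I*√161 + (107 + 18)² = 51842*I*√161 + 125² = 51842*I*√161 + 15625 = 15625 + 51842*I*√161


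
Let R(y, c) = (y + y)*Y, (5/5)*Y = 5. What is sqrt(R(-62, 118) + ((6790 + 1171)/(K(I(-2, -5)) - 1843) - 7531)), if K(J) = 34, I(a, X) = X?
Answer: 4*I*sqrt(185336070)/603 ≈ 90.307*I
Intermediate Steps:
Y = 5
R(y, c) = 10*y (R(y, c) = (y + y)*5 = (2*y)*5 = 10*y)
sqrt(R(-62, 118) + ((6790 + 1171)/(K(I(-2, -5)) - 1843) - 7531)) = sqrt(10*(-62) + ((6790 + 1171)/(34 - 1843) - 7531)) = sqrt(-620 + (7961/(-1809) - 7531)) = sqrt(-620 + (7961*(-1/1809) - 7531)) = sqrt(-620 + (-7961/1809 - 7531)) = sqrt(-620 - 13631540/1809) = sqrt(-14753120/1809) = 4*I*sqrt(185336070)/603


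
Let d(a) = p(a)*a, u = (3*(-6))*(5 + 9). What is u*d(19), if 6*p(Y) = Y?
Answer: -15162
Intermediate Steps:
p(Y) = Y/6
u = -252 (u = -18*14 = -252)
d(a) = a²/6 (d(a) = (a/6)*a = a²/6)
u*d(19) = -42*19² = -42*361 = -252*361/6 = -15162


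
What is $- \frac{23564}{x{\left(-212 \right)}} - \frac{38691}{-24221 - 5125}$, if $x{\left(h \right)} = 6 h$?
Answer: $\frac{15431752}{777669} \approx 19.844$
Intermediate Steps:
$- \frac{23564}{x{\left(-212 \right)}} - \frac{38691}{-24221 - 5125} = - \frac{23564}{6 \left(-212\right)} - \frac{38691}{-24221 - 5125} = - \frac{23564}{-1272} - \frac{38691}{-29346} = \left(-23564\right) \left(- \frac{1}{1272}\right) - - \frac{12897}{9782} = \frac{5891}{318} + \frac{12897}{9782} = \frac{15431752}{777669}$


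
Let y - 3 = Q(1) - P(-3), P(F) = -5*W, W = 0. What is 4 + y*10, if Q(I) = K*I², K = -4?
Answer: -6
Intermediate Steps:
Q(I) = -4*I²
P(F) = 0 (P(F) = -5*0 = 0)
y = -1 (y = 3 + (-4*1² - 1*0) = 3 + (-4*1 + 0) = 3 + (-4 + 0) = 3 - 4 = -1)
4 + y*10 = 4 - 1*10 = 4 - 10 = -6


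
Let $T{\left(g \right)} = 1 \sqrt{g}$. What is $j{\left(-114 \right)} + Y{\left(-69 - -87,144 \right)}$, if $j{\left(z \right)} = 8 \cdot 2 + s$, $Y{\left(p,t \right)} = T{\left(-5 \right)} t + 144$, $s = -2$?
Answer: $158 + 144 i \sqrt{5} \approx 158.0 + 321.99 i$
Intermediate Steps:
$T{\left(g \right)} = \sqrt{g}$
$Y{\left(p,t \right)} = 144 + i t \sqrt{5}$ ($Y{\left(p,t \right)} = \sqrt{-5} t + 144 = i \sqrt{5} t + 144 = i t \sqrt{5} + 144 = 144 + i t \sqrt{5}$)
$j{\left(z \right)} = 14$ ($j{\left(z \right)} = 8 \cdot 2 - 2 = 16 - 2 = 14$)
$j{\left(-114 \right)} + Y{\left(-69 - -87,144 \right)} = 14 + \left(144 + i 144 \sqrt{5}\right) = 14 + \left(144 + 144 i \sqrt{5}\right) = 158 + 144 i \sqrt{5}$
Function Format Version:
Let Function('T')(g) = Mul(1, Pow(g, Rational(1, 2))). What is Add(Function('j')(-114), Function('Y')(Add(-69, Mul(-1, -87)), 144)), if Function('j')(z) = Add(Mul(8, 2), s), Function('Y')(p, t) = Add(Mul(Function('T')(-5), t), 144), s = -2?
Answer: Add(158, Mul(144, I, Pow(5, Rational(1, 2)))) ≈ Add(158.00, Mul(321.99, I))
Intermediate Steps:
Function('T')(g) = Pow(g, Rational(1, 2))
Function('Y')(p, t) = Add(144, Mul(I, t, Pow(5, Rational(1, 2)))) (Function('Y')(p, t) = Add(Mul(Pow(-5, Rational(1, 2)), t), 144) = Add(Mul(Mul(I, Pow(5, Rational(1, 2))), t), 144) = Add(Mul(I, t, Pow(5, Rational(1, 2))), 144) = Add(144, Mul(I, t, Pow(5, Rational(1, 2)))))
Function('j')(z) = 14 (Function('j')(z) = Add(Mul(8, 2), -2) = Add(16, -2) = 14)
Add(Function('j')(-114), Function('Y')(Add(-69, Mul(-1, -87)), 144)) = Add(14, Add(144, Mul(I, 144, Pow(5, Rational(1, 2))))) = Add(14, Add(144, Mul(144, I, Pow(5, Rational(1, 2))))) = Add(158, Mul(144, I, Pow(5, Rational(1, 2))))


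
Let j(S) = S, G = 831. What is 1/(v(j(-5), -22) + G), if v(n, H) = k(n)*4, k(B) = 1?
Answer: 1/835 ≈ 0.0011976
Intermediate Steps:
v(n, H) = 4 (v(n, H) = 1*4 = 4)
1/(v(j(-5), -22) + G) = 1/(4 + 831) = 1/835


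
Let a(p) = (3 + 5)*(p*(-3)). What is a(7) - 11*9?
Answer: -267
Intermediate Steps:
a(p) = -24*p (a(p) = 8*(-3*p) = -24*p)
a(7) - 11*9 = -24*7 - 11*9 = -168 - 99 = -267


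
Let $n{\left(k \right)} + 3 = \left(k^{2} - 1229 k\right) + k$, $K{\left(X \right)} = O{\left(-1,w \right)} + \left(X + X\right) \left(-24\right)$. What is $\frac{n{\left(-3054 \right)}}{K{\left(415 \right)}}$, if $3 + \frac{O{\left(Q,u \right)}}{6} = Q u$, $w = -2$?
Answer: $- \frac{1453025}{2214} \approx -656.29$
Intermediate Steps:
$O{\left(Q,u \right)} = -18 + 6 Q u$
$K{\left(X \right)} = -6 - 48 X$ ($K{\left(X \right)} = \left(-18 + 6 \left(-1\right) \left(-2\right)\right) + \left(X + X\right) \left(-24\right) = \left(-18 + 12\right) + 2 X \left(-24\right) = -6 - 48 X$)
$n{\left(k \right)} = -3 + k^{2} - 1228 k$ ($n{\left(k \right)} = -3 + \left(\left(k^{2} - 1229 k\right) + k\right) = -3 + \left(k^{2} - 1228 k\right) = -3 + k^{2} - 1228 k$)
$\frac{n{\left(-3054 \right)}}{K{\left(415 \right)}} = \frac{-3 + \left(-3054\right)^{2} - -3750312}{-6 - 19920} = \frac{-3 + 9326916 + 3750312}{-6 - 19920} = \frac{13077225}{-19926} = 13077225 \left(- \frac{1}{19926}\right) = - \frac{1453025}{2214}$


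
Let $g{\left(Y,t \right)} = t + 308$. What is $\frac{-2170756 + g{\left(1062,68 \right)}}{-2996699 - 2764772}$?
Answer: $\frac{2170380}{5761471} \approx 0.37671$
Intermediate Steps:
$g{\left(Y,t \right)} = 308 + t$
$\frac{-2170756 + g{\left(1062,68 \right)}}{-2996699 - 2764772} = \frac{-2170756 + \left(308 + 68\right)}{-2996699 - 2764772} = \frac{-2170756 + 376}{-5761471} = \left(-2170380\right) \left(- \frac{1}{5761471}\right) = \frac{2170380}{5761471}$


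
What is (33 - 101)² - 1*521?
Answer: 4103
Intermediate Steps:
(33 - 101)² - 1*521 = (-68)² - 521 = 4624 - 521 = 4103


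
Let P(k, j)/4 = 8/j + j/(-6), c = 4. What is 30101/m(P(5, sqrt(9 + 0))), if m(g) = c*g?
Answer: 90303/104 ≈ 868.30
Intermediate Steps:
P(k, j) = 32/j - 2*j/3 (P(k, j) = 4*(8/j + j/(-6)) = 4*(8/j + j*(-1/6)) = 4*(8/j - j/6) = 32/j - 2*j/3)
m(g) = 4*g
30101/m(P(5, sqrt(9 + 0))) = 30101/((4*(32/(sqrt(9 + 0)) - 2*sqrt(9 + 0)/3))) = 30101/((4*(32/(sqrt(9)) - 2*sqrt(9)/3))) = 30101/((4*(32/3 - 2/3*3))) = 30101/((4*(32*(1/3) - 2))) = 30101/((4*(32/3 - 2))) = 30101/((4*(26/3))) = 30101/(104/3) = 30101*(3/104) = 90303/104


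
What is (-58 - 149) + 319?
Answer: 112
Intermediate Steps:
(-58 - 149) + 319 = -207 + 319 = 112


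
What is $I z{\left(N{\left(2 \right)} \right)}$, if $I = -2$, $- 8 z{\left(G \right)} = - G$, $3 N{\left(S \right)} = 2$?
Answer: $- \frac{1}{6} \approx -0.16667$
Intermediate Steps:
$N{\left(S \right)} = \frac{2}{3}$ ($N{\left(S \right)} = \frac{1}{3} \cdot 2 = \frac{2}{3}$)
$z{\left(G \right)} = \frac{G}{8}$ ($z{\left(G \right)} = - \frac{\left(-1\right) G}{8} = \frac{G}{8}$)
$I z{\left(N{\left(2 \right)} \right)} = - 2 \cdot \frac{1}{8} \cdot \frac{2}{3} = \left(-2\right) \frac{1}{12} = - \frac{1}{6}$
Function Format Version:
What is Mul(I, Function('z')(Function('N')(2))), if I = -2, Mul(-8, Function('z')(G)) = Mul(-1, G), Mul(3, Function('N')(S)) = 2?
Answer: Rational(-1, 6) ≈ -0.16667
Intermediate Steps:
Function('N')(S) = Rational(2, 3) (Function('N')(S) = Mul(Rational(1, 3), 2) = Rational(2, 3))
Function('z')(G) = Mul(Rational(1, 8), G) (Function('z')(G) = Mul(Rational(-1, 8), Mul(-1, G)) = Mul(Rational(1, 8), G))
Mul(I, Function('z')(Function('N')(2))) = Mul(-2, Mul(Rational(1, 8), Rational(2, 3))) = Mul(-2, Rational(1, 12)) = Rational(-1, 6)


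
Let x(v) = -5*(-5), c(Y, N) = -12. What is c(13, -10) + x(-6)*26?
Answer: 638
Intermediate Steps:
x(v) = 25
c(13, -10) + x(-6)*26 = -12 + 25*26 = -12 + 650 = 638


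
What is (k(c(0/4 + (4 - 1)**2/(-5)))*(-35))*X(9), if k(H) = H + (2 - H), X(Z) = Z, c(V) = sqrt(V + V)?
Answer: -630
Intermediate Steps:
c(V) = sqrt(2)*sqrt(V) (c(V) = sqrt(2*V) = sqrt(2)*sqrt(V))
k(H) = 2
(k(c(0/4 + (4 - 1)**2/(-5)))*(-35))*X(9) = (2*(-35))*9 = -70*9 = -630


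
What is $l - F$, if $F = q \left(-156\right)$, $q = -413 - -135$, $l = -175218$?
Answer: $-218586$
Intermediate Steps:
$q = -278$ ($q = -413 + 135 = -278$)
$F = 43368$ ($F = \left(-278\right) \left(-156\right) = 43368$)
$l - F = -175218 - 43368 = -218586$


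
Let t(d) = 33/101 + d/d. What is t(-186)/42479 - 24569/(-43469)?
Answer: 105416146497/186498484751 ≈ 0.56524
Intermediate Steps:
t(d) = 134/101 (t(d) = 33*(1/101) + 1 = 33/101 + 1 = 134/101)
t(-186)/42479 - 24569/(-43469) = (134/101)/42479 - 24569/(-43469) = (134/101)*(1/42479) - 24569*(-1/43469) = 134/4290379 + 24569/43469 = 105416146497/186498484751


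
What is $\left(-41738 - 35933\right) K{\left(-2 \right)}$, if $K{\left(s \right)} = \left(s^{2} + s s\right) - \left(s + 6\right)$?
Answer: $-310684$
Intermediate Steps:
$K{\left(s \right)} = -6 - s + 2 s^{2}$ ($K{\left(s \right)} = \left(s^{2} + s^{2}\right) - \left(6 + s\right) = 2 s^{2} - \left(6 + s\right) = -6 - s + 2 s^{2}$)
$\left(-41738 - 35933\right) K{\left(-2 \right)} = \left(-41738 - 35933\right) \left(-6 - -2 + 2 \left(-2\right)^{2}\right) = \left(-41738 - 35933\right) \left(-6 + 2 + 2 \cdot 4\right) = - 77671 \left(-6 + 2 + 8\right) = \left(-77671\right) 4 = -310684$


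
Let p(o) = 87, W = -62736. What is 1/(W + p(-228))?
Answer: -1/62649 ≈ -1.5962e-5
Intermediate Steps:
1/(W + p(-228)) = 1/(-62736 + 87) = 1/(-62649) = -1/62649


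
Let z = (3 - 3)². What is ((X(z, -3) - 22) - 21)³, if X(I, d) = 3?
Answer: -64000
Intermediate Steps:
z = 0 (z = 0² = 0)
((X(z, -3) - 22) - 21)³ = ((3 - 22) - 21)³ = (-19 - 21)³ = (-40)³ = -64000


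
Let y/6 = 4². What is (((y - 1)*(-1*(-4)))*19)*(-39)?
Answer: -281580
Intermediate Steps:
y = 96 (y = 6*4² = 6*16 = 96)
(((y - 1)*(-1*(-4)))*19)*(-39) = (((96 - 1)*(-1*(-4)))*19)*(-39) = ((95*4)*19)*(-39) = (380*19)*(-39) = 7220*(-39) = -281580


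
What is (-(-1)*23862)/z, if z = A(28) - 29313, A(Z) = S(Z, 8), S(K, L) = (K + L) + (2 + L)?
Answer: -23862/29267 ≈ -0.81532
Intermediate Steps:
S(K, L) = 2 + K + 2*L
A(Z) = 18 + Z (A(Z) = 2 + Z + 2*8 = 2 + Z + 16 = 18 + Z)
z = -29267 (z = (18 + 28) - 29313 = 46 - 29313 = -29267)
(-(-1)*23862)/z = -(-1)*23862/(-29267) = -1*(-23862)*(-1/29267) = 23862*(-1/29267) = -23862/29267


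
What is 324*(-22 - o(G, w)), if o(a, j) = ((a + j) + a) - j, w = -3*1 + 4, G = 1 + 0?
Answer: -7776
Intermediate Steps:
G = 1
w = 1 (w = -3 + 4 = 1)
o(a, j) = 2*a (o(a, j) = (j + 2*a) - j = 2*a)
324*(-22 - o(G, w)) = 324*(-22 - 2) = 324*(-24) = -7776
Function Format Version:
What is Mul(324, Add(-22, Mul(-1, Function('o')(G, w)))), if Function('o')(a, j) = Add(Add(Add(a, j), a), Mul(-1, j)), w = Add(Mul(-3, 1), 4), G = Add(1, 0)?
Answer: -7776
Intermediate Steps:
G = 1
w = 1 (w = Add(-3, 4) = 1)
Function('o')(a, j) = Mul(2, a) (Function('o')(a, j) = Add(Add(j, Mul(2, a)), Mul(-1, j)) = Mul(2, a))
Mul(324, Add(-22, Mul(-1, Function('o')(G, w)))) = Mul(324, Add(-22, Mul(-1, Mul(2, 1)))) = Mul(324, Add(-22, Mul(-1, 2))) = Mul(324, Add(-22, -2)) = Mul(324, -24) = -7776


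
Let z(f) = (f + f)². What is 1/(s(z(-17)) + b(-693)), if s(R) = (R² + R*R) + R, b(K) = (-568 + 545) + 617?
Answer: 1/2674422 ≈ 3.7391e-7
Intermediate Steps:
b(K) = 594 (b(K) = -23 + 617 = 594)
z(f) = 4*f² (z(f) = (2*f)² = 4*f²)
s(R) = R + 2*R² (s(R) = (R² + R²) + R = 2*R² + R = R + 2*R²)
1/(s(z(-17)) + b(-693)) = 1/((4*(-17)²)*(1 + 2*(4*(-17)²)) + 594) = 1/((4*289)*(1 + 2*(4*289)) + 594) = 1/(1156*(1 + 2*1156) + 594) = 1/(1156*(1 + 2312) + 594) = 1/(1156*2313 + 594) = 1/(2673828 + 594) = 1/2674422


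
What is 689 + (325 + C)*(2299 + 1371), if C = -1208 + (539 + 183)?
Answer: -590181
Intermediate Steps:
C = -486 (C = -1208 + 722 = -486)
689 + (325 + C)*(2299 + 1371) = 689 + (325 - 486)*(2299 + 1371) = 689 - 161*3670 = 689 - 590870 = -590181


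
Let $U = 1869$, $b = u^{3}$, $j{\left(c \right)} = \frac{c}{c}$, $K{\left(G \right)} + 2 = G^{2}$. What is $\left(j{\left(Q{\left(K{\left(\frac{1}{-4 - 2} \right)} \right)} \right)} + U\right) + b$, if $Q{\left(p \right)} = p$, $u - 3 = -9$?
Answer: $1654$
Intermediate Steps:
$u = -6$ ($u = 3 - 9 = -6$)
$K{\left(G \right)} = -2 + G^{2}$
$j{\left(c \right)} = 1$
$b = -216$ ($b = \left(-6\right)^{3} = -216$)
$\left(j{\left(Q{\left(K{\left(\frac{1}{-4 - 2} \right)} \right)} \right)} + U\right) + b = \left(1 + 1869\right) - 216 = 1870 - 216 = 1654$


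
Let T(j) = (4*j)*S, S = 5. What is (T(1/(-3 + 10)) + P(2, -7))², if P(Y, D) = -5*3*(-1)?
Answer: 15625/49 ≈ 318.88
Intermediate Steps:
P(Y, D) = 15 (P(Y, D) = -15*(-1) = 15)
T(j) = 20*j (T(j) = (4*j)*5 = 20*j)
(T(1/(-3 + 10)) + P(2, -7))² = (20/(-3 + 10) + 15)² = (20/7 + 15)² = (125/7)² = 15625/49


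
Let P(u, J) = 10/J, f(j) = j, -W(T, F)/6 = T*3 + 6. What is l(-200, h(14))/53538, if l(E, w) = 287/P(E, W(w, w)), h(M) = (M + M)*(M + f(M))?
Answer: -338373/44615 ≈ -7.5843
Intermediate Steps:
W(T, F) = -36 - 18*T (W(T, F) = -6*(T*3 + 6) = -6*(3*T + 6) = -6*(6 + 3*T) = -36 - 18*T)
h(M) = 4*M² (h(M) = (M + M)*(M + M) = (2*M)*(2*M) = 4*M²)
l(E, w) = -5166/5 - 2583*w/5 (l(E, w) = 287/((10/(-36 - 18*w))) = 287*(-18/5 - 9*w/5) = -5166/5 - 2583*w/5)
l(-200, h(14))/53538 = (-5166/5 - 10332*14²/5)/53538 = (-5166/5 - 10332*196/5)*(1/53538) = (-5166/5 - 2583/5*784)*(1/53538) = (-5166/5 - 2025072/5)*(1/53538) = -2030238/5*1/53538 = -338373/44615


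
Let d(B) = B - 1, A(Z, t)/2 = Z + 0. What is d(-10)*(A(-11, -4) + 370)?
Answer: -3828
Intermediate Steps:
A(Z, t) = 2*Z (A(Z, t) = 2*(Z + 0) = 2*Z)
d(B) = -1 + B
d(-10)*(A(-11, -4) + 370) = (-1 - 10)*(2*(-11) + 370) = -11*(-22 + 370) = -11*348 = -3828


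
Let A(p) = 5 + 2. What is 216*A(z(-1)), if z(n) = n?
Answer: 1512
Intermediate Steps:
A(p) = 7
216*A(z(-1)) = 216*7 = 1512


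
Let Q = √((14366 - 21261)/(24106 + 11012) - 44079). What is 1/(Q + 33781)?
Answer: 1186321158/40076663011615 - 3*I*√6040191492734/40076663011615 ≈ 2.9601e-5 - 1.8397e-7*I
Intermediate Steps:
Q = I*√6040191492734/11706 (Q = √(-6895/35118 - 44079) = √(-1547973217/35118) = I*√6040191492734/11706 ≈ 209.95*I)
1/(Q + 33781) = 1/(I*√6040191492734/11706 + 33781) = 1/(33781 + I*√6040191492734/11706)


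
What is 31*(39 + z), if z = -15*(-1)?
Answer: 1674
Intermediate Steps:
z = 15
31*(39 + z) = 31*(39 + 15) = 31*54 = 1674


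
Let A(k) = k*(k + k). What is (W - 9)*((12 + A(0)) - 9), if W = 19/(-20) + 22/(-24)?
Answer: -163/5 ≈ -32.600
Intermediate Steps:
A(k) = 2*k**2 (A(k) = k*(2*k) = 2*k**2)
W = -28/15 (W = 19*(-1/20) + 22*(-1/24) = -19/20 - 11/12 = -28/15 ≈ -1.8667)
(W - 9)*((12 + A(0)) - 9) = (-28/15 - 9)*((12 + 2*0**2) - 9) = -163*((12 + 2*0) - 9)/15 = -163*((12 + 0) - 9)/15 = -163*(12 - 9)/15 = -163/15*3 = -163/5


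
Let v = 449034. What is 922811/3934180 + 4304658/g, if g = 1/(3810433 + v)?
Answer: 72135348973889558291/3934180 ≈ 1.8336e+13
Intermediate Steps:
g = 1/4259467 (g = 1/(3810433 + 449034) = 1/4259467 ≈ 2.3477e-7)
922811/3934180 + 4304658/g = 922811/3934180 + 4304658/(1/4259467) = 922811*(1/3934180) + 4304658*4259467 = 922811/3934180 + 18335548697286 = 72135348973889558291/3934180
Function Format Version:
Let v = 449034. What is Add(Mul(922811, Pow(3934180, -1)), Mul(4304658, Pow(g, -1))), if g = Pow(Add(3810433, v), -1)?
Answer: Rational(72135348973889558291, 3934180) ≈ 1.8336e+13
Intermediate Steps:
g = Rational(1, 4259467) (g = Pow(Add(3810433, 449034), -1) = Pow(4259467, -1) = Rational(1, 4259467) ≈ 2.3477e-7)
Add(Mul(922811, Pow(3934180, -1)), Mul(4304658, Pow(g, -1))) = Add(Mul(922811, Pow(3934180, -1)), Mul(4304658, Pow(Rational(1, 4259467), -1))) = Add(Mul(922811, Rational(1, 3934180)), Mul(4304658, 4259467)) = Add(Rational(922811, 3934180), 18335548697286) = Rational(72135348973889558291, 3934180)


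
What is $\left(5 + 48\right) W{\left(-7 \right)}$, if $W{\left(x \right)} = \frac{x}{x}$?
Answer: $53$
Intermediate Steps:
$W{\left(x \right)} = 1$
$\left(5 + 48\right) W{\left(-7 \right)} = \left(5 + 48\right) 1 = 53 \cdot 1 = 53$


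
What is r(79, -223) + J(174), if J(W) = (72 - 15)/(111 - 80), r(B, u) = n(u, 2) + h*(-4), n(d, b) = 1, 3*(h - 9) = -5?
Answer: -2464/93 ≈ -26.495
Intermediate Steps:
h = 22/3 (h = 9 + (⅓)*(-5) = 9 - 5/3 = 22/3 ≈ 7.3333)
r(B, u) = -85/3 (r(B, u) = 1 + (22/3)*(-4) = 1 - 88/3 = -85/3)
J(W) = 57/31
r(79, -223) + J(174) = -85/3 + 57/31 = -2464/93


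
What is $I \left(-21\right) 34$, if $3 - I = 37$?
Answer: $24276$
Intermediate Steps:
$I = -34$ ($I = 3 - 37 = -34$)
$I \left(-21\right) 34 = \left(-34\right) \left(-21\right) 34 = 714 \cdot 34 = 24276$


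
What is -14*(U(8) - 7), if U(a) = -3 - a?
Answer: 252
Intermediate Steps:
-14*(U(8) - 7) = -14*((-3 - 1*8) - 7) = -14*((-3 - 8) - 7) = -14*(-11 - 7) = -14*(-18) = 252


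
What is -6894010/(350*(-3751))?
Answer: 689401/131285 ≈ 5.2512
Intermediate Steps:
-6894010/(350*(-3751)) = -6894010/(-1312850) = -6894010*(-1/1312850) = 689401/131285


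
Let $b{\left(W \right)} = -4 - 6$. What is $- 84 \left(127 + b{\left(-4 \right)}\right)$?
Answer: $-9828$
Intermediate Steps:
$b{\left(W \right)} = -10$
$- 84 \left(127 + b{\left(-4 \right)}\right) = - 84 \left(127 - 10\right) = \left(-84\right) 117 = -9828$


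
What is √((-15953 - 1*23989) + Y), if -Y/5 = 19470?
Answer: 2*I*√34323 ≈ 370.53*I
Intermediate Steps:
Y = -97350 (Y = -5*19470 = -97350)
√((-15953 - 1*23989) + Y) = √((-15953 - 1*23989) - 97350) = √((-15953 - 23989) - 97350) = √(-39942 - 97350) = √(-137292) = 2*I*√34323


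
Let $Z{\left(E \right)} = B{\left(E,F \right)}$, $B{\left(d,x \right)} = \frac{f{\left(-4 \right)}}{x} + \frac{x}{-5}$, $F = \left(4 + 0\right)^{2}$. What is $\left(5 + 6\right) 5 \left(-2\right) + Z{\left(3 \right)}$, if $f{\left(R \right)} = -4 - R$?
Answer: $- \frac{566}{5} \approx -113.2$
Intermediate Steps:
$F = 16$ ($F = 4^{2} = 16$)
$B{\left(d,x \right)} = - \frac{x}{5}$ ($B{\left(d,x \right)} = \frac{-4 - -4}{x} + \frac{x}{-5} = \frac{-4 + 4}{x} + x \left(- \frac{1}{5}\right) = \frac{0}{x} - \frac{x}{5} = 0 - \frac{x}{5} = - \frac{x}{5}$)
$Z{\left(E \right)} = - \frac{16}{5}$ ($Z{\left(E \right)} = \left(- \frac{1}{5}\right) 16 = - \frac{16}{5}$)
$\left(5 + 6\right) 5 \left(-2\right) + Z{\left(3 \right)} = \left(5 + 6\right) 5 \left(-2\right) - \frac{16}{5} = 11 \cdot 5 \left(-2\right) - \frac{16}{5} = 55 \left(-2\right) - \frac{16}{5} = -110 - \frac{16}{5} = - \frac{566}{5}$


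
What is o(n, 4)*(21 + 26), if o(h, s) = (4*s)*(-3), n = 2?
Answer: -2256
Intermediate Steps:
o(h, s) = -12*s
o(n, 4)*(21 + 26) = (-12*4)*(21 + 26) = -48*47 = -2256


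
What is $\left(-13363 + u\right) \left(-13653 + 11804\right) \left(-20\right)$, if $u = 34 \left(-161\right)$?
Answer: $-696592260$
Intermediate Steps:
$u = -5474$
$\left(-13363 + u\right) \left(-13653 + 11804\right) \left(-20\right) = \left(-13363 - 5474\right) \left(-13653 + 11804\right) \left(-20\right) = \left(-18837\right) \left(-1849\right) \left(-20\right) = 34829613 \left(-20\right) = -696592260$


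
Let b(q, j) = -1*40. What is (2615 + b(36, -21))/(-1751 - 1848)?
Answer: -2575/3599 ≈ -0.71548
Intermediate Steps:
b(q, j) = -40
(2615 + b(36, -21))/(-1751 - 1848) = (2615 - 40)/(-1751 - 1848) = 2575/(-3599) = 2575*(-1/3599) = -2575/3599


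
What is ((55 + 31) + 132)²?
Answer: 47524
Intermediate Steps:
((55 + 31) + 132)² = (86 + 132)² = 218² = 47524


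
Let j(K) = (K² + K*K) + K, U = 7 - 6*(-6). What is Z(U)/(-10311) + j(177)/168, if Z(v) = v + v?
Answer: 30851297/82488 ≈ 374.01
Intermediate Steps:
U = 43 (U = 7 + 36 = 43)
Z(v) = 2*v
j(K) = K + 2*K² (j(K) = (K² + K²) + K = 2*K² + K = K + 2*K²)
Z(U)/(-10311) + j(177)/168 = (2*43)/(-10311) + (177*(1 + 2*177))/168 = 86*(-1/10311) + (177*(1 + 354))*(1/168) = -86/10311 + (177*355)*(1/168) = -86/10311 + 62835*(1/168) = -86/10311 + 20945/56 = 30851297/82488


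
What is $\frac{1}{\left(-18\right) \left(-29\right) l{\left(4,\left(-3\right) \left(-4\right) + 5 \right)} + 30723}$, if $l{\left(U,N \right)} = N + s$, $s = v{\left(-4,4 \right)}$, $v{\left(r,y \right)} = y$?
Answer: $\frac{1}{41685} \approx 2.3989 \cdot 10^{-5}$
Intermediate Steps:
$s = 4$
$l{\left(U,N \right)} = 4 + N$ ($l{\left(U,N \right)} = N + 4 = 4 + N$)
$\frac{1}{\left(-18\right) \left(-29\right) l{\left(4,\left(-3\right) \left(-4\right) + 5 \right)} + 30723} = \frac{1}{\left(-18\right) \left(-29\right) \left(4 + \left(\left(-3\right) \left(-4\right) + 5\right)\right) + 30723} = \frac{1}{522 \left(4 + \left(12 + 5\right)\right) + 30723} = \frac{1}{522 \left(4 + 17\right) + 30723} = \frac{1}{522 \cdot 21 + 30723} = \frac{1}{10962 + 30723} = \frac{1}{41685}$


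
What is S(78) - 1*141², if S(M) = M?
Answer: -19803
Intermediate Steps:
S(78) - 1*141² = 78 - 1*141² = 78 - 1*19881 = 78 - 19881 = -19803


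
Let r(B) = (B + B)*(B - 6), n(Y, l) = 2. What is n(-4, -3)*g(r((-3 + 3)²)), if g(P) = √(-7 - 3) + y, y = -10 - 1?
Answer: -22 + 2*I*√10 ≈ -22.0 + 6.3246*I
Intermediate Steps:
y = -11
r(B) = 2*B*(-6 + B) (r(B) = (2*B)*(-6 + B) = 2*B*(-6 + B))
g(P) = -11 + I*√10 (g(P) = √(-7 - 3) - 11 = √(-10) - 11 = I*√10 - 11 = -11 + I*√10)
n(-4, -3)*g(r((-3 + 3)²)) = 2*(-11 + I*√10) = -22 + 2*I*√10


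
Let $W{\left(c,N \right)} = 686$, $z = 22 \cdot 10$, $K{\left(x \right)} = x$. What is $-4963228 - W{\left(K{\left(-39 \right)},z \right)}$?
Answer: $-4963914$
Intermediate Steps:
$z = 220$
$-4963228 - W{\left(K{\left(-39 \right)},z \right)} = -4963228 - 686 = -4963914$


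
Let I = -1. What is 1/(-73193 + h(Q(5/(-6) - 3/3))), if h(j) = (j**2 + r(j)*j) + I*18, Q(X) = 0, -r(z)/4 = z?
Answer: -1/73211 ≈ -1.3659e-5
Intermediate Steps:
r(z) = -4*z
h(j) = -18 - 3*j**2 (h(j) = (j**2 + (-4*j)*j) - 1*18 = (j**2 - 4*j**2) - 18 = -3*j**2 - 18 = -18 - 3*j**2)
1/(-73193 + h(Q(5/(-6) - 3/3))) = 1/(-73193 + (-18 - 3*0**2)) = 1/(-73193 + (-18 - 3*0)) = 1/(-73193 + (-18 + 0)) = 1/(-73193 - 18) = 1/(-73211) = -1/73211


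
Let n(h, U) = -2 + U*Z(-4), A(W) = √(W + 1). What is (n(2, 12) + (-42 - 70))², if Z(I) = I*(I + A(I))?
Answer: -828 - 7488*I*√3 ≈ -828.0 - 12970.0*I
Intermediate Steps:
A(W) = √(1 + W)
Z(I) = I*(I + √(1 + I))
n(h, U) = -2 + U*(16 - 4*I*√3) (n(h, U) = -2 + U*(-4*(-4 + √(1 - 4))) = -2 + U*(-4*(-4 + √(-3))) = -2 + U*(-4*(-4 + I*√3)) = -2 + U*(16 - 4*I*√3))
(n(2, 12) + (-42 - 70))² = ((-2 + 4*12*(4 - I*√3)) + (-42 - 70))² = ((-2 + (192 - 48*I*√3)) - 112)² = ((190 - 48*I*√3) - 112)² = (78 - 48*I*√3)²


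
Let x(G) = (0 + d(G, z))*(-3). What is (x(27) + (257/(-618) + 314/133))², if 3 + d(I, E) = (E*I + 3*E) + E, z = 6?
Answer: 2021818400683225/6755853636 ≈ 2.9927e+5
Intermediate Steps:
d(I, E) = -3 + 4*E + E*I (d(I, E) = -3 + ((E*I + 3*E) + E) = -3 + ((3*E + E*I) + E) = -3 + (4*E + E*I) = -3 + 4*E + E*I)
x(G) = -63 - 18*G (x(G) = (0 + (-3 + 4*6 + 6*G))*(-3) = (0 + (-3 + 24 + 6*G))*(-3) = (0 + (21 + 6*G))*(-3) = (21 + 6*G)*(-3) = -63 - 18*G)
(x(27) + (257/(-618) + 314/133))² = ((-63 - 18*27) + (257/(-618) + 314/133))² = ((-63 - 486) + (257*(-1/618) + 314*(1/133)))² = (-549 + (-257/618 + 314/133))² = (-549 + 159871/82194)² = (-44964635/82194)² = 2021818400683225/6755853636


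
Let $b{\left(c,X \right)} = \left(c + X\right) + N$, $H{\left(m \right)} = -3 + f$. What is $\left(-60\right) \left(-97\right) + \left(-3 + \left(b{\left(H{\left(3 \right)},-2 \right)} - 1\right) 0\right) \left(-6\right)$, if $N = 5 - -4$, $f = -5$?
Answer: $5838$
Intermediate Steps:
$N = 9$ ($N = 5 + 4 = 9$)
$H{\left(m \right)} = -8$ ($H{\left(m \right)} = -3 - 5 = -8$)
$b{\left(c,X \right)} = 9 + X + c$ ($b{\left(c,X \right)} = \left(c + X\right) + 9 = \left(X + c\right) + 9 = 9 + X + c$)
$\left(-60\right) \left(-97\right) + \left(-3 + \left(b{\left(H{\left(3 \right)},-2 \right)} - 1\right) 0\right) \left(-6\right) = \left(-60\right) \left(-97\right) + \left(-3 + \left(\left(9 - 2 - 8\right) - 1\right) 0\right) \left(-6\right) = 5820 + \left(-3 + \left(-1 - 1\right) 0\right) \left(-6\right) = 5820 + \left(-3 - 0\right) \left(-6\right) = 5820 + \left(-3 + 0\right) \left(-6\right) = 5820 - -18 = 5820 + 18 = 5838$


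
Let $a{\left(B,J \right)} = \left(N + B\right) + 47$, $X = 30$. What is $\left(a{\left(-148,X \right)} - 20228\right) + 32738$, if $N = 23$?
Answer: $12432$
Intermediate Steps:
$a{\left(B,J \right)} = 70 + B$ ($a{\left(B,J \right)} = \left(23 + B\right) + 47 = 70 + B$)
$\left(a{\left(-148,X \right)} - 20228\right) + 32738 = \left(\left(70 - 148\right) - 20228\right) + 32738 = \left(-78 - 20228\right) + 32738 = -20306 + 32738 = 12432$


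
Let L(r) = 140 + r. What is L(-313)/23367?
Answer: -173/23367 ≈ -0.0074036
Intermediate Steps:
L(-313)/23367 = (140 - 313)/23367 = -173*1/23367 = -173/23367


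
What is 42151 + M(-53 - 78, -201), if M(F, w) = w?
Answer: 41950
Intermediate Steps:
42151 + M(-53 - 78, -201) = 42151 - 201 = 41950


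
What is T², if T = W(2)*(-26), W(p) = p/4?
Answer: 169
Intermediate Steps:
W(p) = p/4 (W(p) = p*(¼) = p/4)
T = -13 (T = ((¼)*2)*(-26) = (½)*(-26) = -13)
T² = (-13)² = 169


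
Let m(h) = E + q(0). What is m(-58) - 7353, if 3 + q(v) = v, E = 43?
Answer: -7313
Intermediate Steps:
q(v) = -3 + v
m(h) = 40 (m(h) = 43 + (-3 + 0) = 43 - 3 = 40)
m(-58) - 7353 = 40 - 7353 = -7313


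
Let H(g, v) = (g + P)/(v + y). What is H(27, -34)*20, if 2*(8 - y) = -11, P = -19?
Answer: -320/41 ≈ -7.8049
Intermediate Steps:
y = 27/2 (y = 8 - ½*(-11) = 8 + 11/2 = 27/2 ≈ 13.500)
H(g, v) = (-19 + g)/(27/2 + v) (H(g, v) = (g - 19)/(v + 27/2) = (-19 + g)/(27/2 + v))
H(27, -34)*20 = (2*(-19 + 27)/(27 + 2*(-34)))*20 = (2*8/(27 - 68))*20 = (2*8/(-41))*20 = (2*(-1/41)*8)*20 = -16/41*20 = -320/41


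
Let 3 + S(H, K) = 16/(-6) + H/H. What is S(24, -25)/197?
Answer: -14/591 ≈ -0.023689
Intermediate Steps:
S(H, K) = -14/3 (S(H, K) = -3 + (16/(-6) + H/H) = -3 + (16*(-⅙) + 1) = -3 + (-8/3 + 1) = -3 - 5/3 = -14/3)
S(24, -25)/197 = -14/3/197 = -14/3*1/197 = -14/591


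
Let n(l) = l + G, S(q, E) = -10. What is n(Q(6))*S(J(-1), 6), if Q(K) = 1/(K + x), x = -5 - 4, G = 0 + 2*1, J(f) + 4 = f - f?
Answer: -50/3 ≈ -16.667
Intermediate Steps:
J(f) = -4 (J(f) = -4 + (f - f) = -4 + 0 = -4)
G = 2 (G = 0 + 2 = 2)
x = -9
Q(K) = 1/(-9 + K) (Q(K) = 1/(K - 9) = 1/(-9 + K))
n(l) = 2 + l (n(l) = l + 2 = 2 + l)
n(Q(6))*S(J(-1), 6) = (2 + 1/(-9 + 6))*(-10) = (2 + 1/(-3))*(-10) = (2 - ⅓)*(-10) = (5/3)*(-10) = -50/3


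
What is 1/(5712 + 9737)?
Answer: 1/15449 ≈ 6.4729e-5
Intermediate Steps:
1/(5712 + 9737) = 1/15449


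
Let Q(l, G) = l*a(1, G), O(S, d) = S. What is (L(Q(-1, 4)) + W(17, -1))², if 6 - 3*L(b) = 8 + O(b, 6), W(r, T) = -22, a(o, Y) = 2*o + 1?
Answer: 4225/9 ≈ 469.44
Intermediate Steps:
a(o, Y) = 1 + 2*o
Q(l, G) = 3*l (Q(l, G) = l*(1 + 2*1) = l*(1 + 2) = l*3 = 3*l)
L(b) = -⅔ - b/3 (L(b) = 2 - (8 + b)/3 = 2 + (-8/3 - b/3) = -⅔ - b/3)
(L(Q(-1, 4)) + W(17, -1))² = ((-⅔ - (-1)) - 22)² = ((-⅔ - ⅓*(-3)) - 22)² = ((-⅔ + 1) - 22)² = (⅓ - 22)² = (-65/3)² = 4225/9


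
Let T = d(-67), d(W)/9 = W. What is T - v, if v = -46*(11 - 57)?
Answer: -2719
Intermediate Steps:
d(W) = 9*W
T = -603 (T = 9*(-67) = -603)
v = 2116 (v = -46*(-46) = 2116)
T - v = -603 - 1*2116 = -603 - 2116 = -2719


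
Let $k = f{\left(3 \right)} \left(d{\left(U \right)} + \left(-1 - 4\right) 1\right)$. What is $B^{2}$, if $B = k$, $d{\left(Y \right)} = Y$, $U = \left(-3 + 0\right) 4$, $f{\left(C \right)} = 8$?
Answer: $18496$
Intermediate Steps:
$U = -12$ ($U = \left(-3\right) 4 = -12$)
$k = -136$ ($k = 8 \left(-12 + \left(-1 - 4\right) 1\right) = 8 \left(-12 - 5\right) = 8 \left(-17\right) = -136$)
$B = -136$
$B^{2} = \left(-136\right)^{2} = 18496$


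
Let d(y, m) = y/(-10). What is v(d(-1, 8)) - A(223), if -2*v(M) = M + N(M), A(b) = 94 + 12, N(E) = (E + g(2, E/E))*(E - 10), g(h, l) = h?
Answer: -19131/200 ≈ -95.655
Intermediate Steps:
d(y, m) = -y/10 (d(y, m) = y*(-⅒) = -y/10)
N(E) = (-10 + E)*(2 + E) (N(E) = (E + 2)*(E - 10) = (2 + E)*(-10 + E) = (-10 + E)*(2 + E))
A(b) = 106
v(M) = 10 - M²/2 + 7*M/2 (v(M) = -(M + (-20 + M² - 8*M))/2 = -(-20 + M² - 7*M)/2 = 10 - M²/2 + 7*M/2)
v(d(-1, 8)) - A(223) = (10 - (-⅒*(-1))²/2 + 7*(-⅒*(-1))/2) - 1*106 = (10 - (⅒)²/2 + (7/2)*(⅒)) - 106 = (10 - ½*1/100 + 7/20) - 106 = (10 - 1/200 + 7/20) - 106 = 2069/200 - 106 = -19131/200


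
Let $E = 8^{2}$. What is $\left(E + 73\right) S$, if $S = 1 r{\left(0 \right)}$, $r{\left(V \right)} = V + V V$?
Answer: $0$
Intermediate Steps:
$E = 64$
$r{\left(V \right)} = V + V^{2}$
$S = 0$ ($S = 1 \cdot 0 \left(1 + 0\right) = 1 \cdot 0 \cdot 1 = 1 \cdot 0 = 0$)
$\left(E + 73\right) S = \left(64 + 73\right) 0 = 137 \cdot 0 = 0$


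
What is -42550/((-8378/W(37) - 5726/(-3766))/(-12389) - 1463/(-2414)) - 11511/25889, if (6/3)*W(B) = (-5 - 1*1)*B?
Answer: -983708308660298082969/13867380415543931 ≈ -70937.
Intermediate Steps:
W(B) = -3*B (W(B) = ((-5 - 1*1)*B)/2 = ((-5 - 1)*B)/2 = (-6*B)/2 = -3*B)
-42550/((-8378/W(37) - 5726/(-3766))/(-12389) - 1463/(-2414)) - 11511/25889 = -42550/((-8378/((-3*37)) - 5726/(-3766))/(-12389) - 1463/(-2414)) - 11511/25889 = -42550/((-8378/(-111) - 5726*(-1/3766))*(-1/12389) - 1463*(-1/2414)) - 11511*1/25889 = -42550/((-8378*(-1/111) + 409/269)*(-1/12389) + 1463/2414) - 11511/25889 = -42550/((8378/111 + 409/269)*(-1/12389) + 1463/2414) - 11511/25889 = -42550/((2299081/29859)*(-1/12389) + 1463/2414) - 11511/25889 = -42550/(-2299081/369923151 + 1463/2414) - 11511/25889 = -42550/535647588379/892994486514 - 11511/25889 = -42550*892994486514/535647588379 - 11511/25889 = -37996915401170700/535647588379 - 11511/25889 = -983708308660298082969/13867380415543931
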